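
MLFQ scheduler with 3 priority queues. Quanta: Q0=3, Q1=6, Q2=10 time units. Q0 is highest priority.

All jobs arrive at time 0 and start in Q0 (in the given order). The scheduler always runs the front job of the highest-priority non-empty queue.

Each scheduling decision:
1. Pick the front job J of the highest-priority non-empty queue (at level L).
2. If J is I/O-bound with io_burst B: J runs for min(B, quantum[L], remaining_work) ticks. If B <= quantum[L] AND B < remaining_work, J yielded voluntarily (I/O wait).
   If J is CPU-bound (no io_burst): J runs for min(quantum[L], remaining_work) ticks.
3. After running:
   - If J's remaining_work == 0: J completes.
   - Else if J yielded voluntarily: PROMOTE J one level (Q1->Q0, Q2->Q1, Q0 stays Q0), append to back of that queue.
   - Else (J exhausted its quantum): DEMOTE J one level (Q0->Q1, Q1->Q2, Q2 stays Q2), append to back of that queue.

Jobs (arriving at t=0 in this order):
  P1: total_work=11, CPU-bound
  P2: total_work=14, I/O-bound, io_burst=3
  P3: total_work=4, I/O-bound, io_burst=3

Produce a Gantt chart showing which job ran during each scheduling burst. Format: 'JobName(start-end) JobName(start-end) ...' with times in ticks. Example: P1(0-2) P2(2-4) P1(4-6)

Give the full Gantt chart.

Answer: P1(0-3) P2(3-6) P3(6-9) P2(9-12) P3(12-13) P2(13-16) P2(16-19) P2(19-21) P1(21-27) P1(27-29)

Derivation:
t=0-3: P1@Q0 runs 3, rem=8, quantum used, demote→Q1. Q0=[P2,P3] Q1=[P1] Q2=[]
t=3-6: P2@Q0 runs 3, rem=11, I/O yield, promote→Q0. Q0=[P3,P2] Q1=[P1] Q2=[]
t=6-9: P3@Q0 runs 3, rem=1, I/O yield, promote→Q0. Q0=[P2,P3] Q1=[P1] Q2=[]
t=9-12: P2@Q0 runs 3, rem=8, I/O yield, promote→Q0. Q0=[P3,P2] Q1=[P1] Q2=[]
t=12-13: P3@Q0 runs 1, rem=0, completes. Q0=[P2] Q1=[P1] Q2=[]
t=13-16: P2@Q0 runs 3, rem=5, I/O yield, promote→Q0. Q0=[P2] Q1=[P1] Q2=[]
t=16-19: P2@Q0 runs 3, rem=2, I/O yield, promote→Q0. Q0=[P2] Q1=[P1] Q2=[]
t=19-21: P2@Q0 runs 2, rem=0, completes. Q0=[] Q1=[P1] Q2=[]
t=21-27: P1@Q1 runs 6, rem=2, quantum used, demote→Q2. Q0=[] Q1=[] Q2=[P1]
t=27-29: P1@Q2 runs 2, rem=0, completes. Q0=[] Q1=[] Q2=[]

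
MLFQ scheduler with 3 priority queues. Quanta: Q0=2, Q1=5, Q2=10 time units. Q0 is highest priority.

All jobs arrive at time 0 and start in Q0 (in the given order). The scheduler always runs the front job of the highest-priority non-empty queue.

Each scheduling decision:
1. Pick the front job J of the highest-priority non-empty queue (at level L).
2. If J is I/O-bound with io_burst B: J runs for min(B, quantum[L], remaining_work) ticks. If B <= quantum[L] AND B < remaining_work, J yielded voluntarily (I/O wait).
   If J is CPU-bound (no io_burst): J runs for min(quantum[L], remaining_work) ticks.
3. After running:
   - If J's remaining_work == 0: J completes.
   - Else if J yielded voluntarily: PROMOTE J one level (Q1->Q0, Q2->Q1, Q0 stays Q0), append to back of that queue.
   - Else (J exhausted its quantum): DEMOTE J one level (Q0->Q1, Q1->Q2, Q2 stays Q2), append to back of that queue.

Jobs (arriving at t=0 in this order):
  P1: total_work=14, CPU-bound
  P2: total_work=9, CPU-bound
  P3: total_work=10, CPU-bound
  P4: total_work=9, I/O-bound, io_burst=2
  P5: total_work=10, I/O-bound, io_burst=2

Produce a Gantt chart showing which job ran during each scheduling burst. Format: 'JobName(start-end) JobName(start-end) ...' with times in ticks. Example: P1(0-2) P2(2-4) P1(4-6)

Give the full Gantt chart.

t=0-2: P1@Q0 runs 2, rem=12, quantum used, demote→Q1. Q0=[P2,P3,P4,P5] Q1=[P1] Q2=[]
t=2-4: P2@Q0 runs 2, rem=7, quantum used, demote→Q1. Q0=[P3,P4,P5] Q1=[P1,P2] Q2=[]
t=4-6: P3@Q0 runs 2, rem=8, quantum used, demote→Q1. Q0=[P4,P5] Q1=[P1,P2,P3] Q2=[]
t=6-8: P4@Q0 runs 2, rem=7, I/O yield, promote→Q0. Q0=[P5,P4] Q1=[P1,P2,P3] Q2=[]
t=8-10: P5@Q0 runs 2, rem=8, I/O yield, promote→Q0. Q0=[P4,P5] Q1=[P1,P2,P3] Q2=[]
t=10-12: P4@Q0 runs 2, rem=5, I/O yield, promote→Q0. Q0=[P5,P4] Q1=[P1,P2,P3] Q2=[]
t=12-14: P5@Q0 runs 2, rem=6, I/O yield, promote→Q0. Q0=[P4,P5] Q1=[P1,P2,P3] Q2=[]
t=14-16: P4@Q0 runs 2, rem=3, I/O yield, promote→Q0. Q0=[P5,P4] Q1=[P1,P2,P3] Q2=[]
t=16-18: P5@Q0 runs 2, rem=4, I/O yield, promote→Q0. Q0=[P4,P5] Q1=[P1,P2,P3] Q2=[]
t=18-20: P4@Q0 runs 2, rem=1, I/O yield, promote→Q0. Q0=[P5,P4] Q1=[P1,P2,P3] Q2=[]
t=20-22: P5@Q0 runs 2, rem=2, I/O yield, promote→Q0. Q0=[P4,P5] Q1=[P1,P2,P3] Q2=[]
t=22-23: P4@Q0 runs 1, rem=0, completes. Q0=[P5] Q1=[P1,P2,P3] Q2=[]
t=23-25: P5@Q0 runs 2, rem=0, completes. Q0=[] Q1=[P1,P2,P3] Q2=[]
t=25-30: P1@Q1 runs 5, rem=7, quantum used, demote→Q2. Q0=[] Q1=[P2,P3] Q2=[P1]
t=30-35: P2@Q1 runs 5, rem=2, quantum used, demote→Q2. Q0=[] Q1=[P3] Q2=[P1,P2]
t=35-40: P3@Q1 runs 5, rem=3, quantum used, demote→Q2. Q0=[] Q1=[] Q2=[P1,P2,P3]
t=40-47: P1@Q2 runs 7, rem=0, completes. Q0=[] Q1=[] Q2=[P2,P3]
t=47-49: P2@Q2 runs 2, rem=0, completes. Q0=[] Q1=[] Q2=[P3]
t=49-52: P3@Q2 runs 3, rem=0, completes. Q0=[] Q1=[] Q2=[]

Answer: P1(0-2) P2(2-4) P3(4-6) P4(6-8) P5(8-10) P4(10-12) P5(12-14) P4(14-16) P5(16-18) P4(18-20) P5(20-22) P4(22-23) P5(23-25) P1(25-30) P2(30-35) P3(35-40) P1(40-47) P2(47-49) P3(49-52)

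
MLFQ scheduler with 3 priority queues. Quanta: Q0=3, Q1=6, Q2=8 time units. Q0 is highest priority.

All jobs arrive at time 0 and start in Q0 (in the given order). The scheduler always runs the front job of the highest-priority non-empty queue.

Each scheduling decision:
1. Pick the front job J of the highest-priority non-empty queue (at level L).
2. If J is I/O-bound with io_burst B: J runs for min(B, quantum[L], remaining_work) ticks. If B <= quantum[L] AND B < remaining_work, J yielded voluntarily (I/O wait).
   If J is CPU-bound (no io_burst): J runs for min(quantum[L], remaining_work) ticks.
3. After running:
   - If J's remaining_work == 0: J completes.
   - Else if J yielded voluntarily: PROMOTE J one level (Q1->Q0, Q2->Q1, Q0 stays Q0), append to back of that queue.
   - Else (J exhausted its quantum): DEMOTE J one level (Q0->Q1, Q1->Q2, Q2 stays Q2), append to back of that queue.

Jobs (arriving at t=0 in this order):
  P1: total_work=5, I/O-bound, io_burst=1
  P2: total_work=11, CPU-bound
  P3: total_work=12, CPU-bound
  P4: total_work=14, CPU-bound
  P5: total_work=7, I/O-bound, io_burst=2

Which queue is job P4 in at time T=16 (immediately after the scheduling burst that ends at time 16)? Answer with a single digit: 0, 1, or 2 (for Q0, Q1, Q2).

Answer: 1

Derivation:
t=0-1: P1@Q0 runs 1, rem=4, I/O yield, promote→Q0. Q0=[P2,P3,P4,P5,P1] Q1=[] Q2=[]
t=1-4: P2@Q0 runs 3, rem=8, quantum used, demote→Q1. Q0=[P3,P4,P5,P1] Q1=[P2] Q2=[]
t=4-7: P3@Q0 runs 3, rem=9, quantum used, demote→Q1. Q0=[P4,P5,P1] Q1=[P2,P3] Q2=[]
t=7-10: P4@Q0 runs 3, rem=11, quantum used, demote→Q1. Q0=[P5,P1] Q1=[P2,P3,P4] Q2=[]
t=10-12: P5@Q0 runs 2, rem=5, I/O yield, promote→Q0. Q0=[P1,P5] Q1=[P2,P3,P4] Q2=[]
t=12-13: P1@Q0 runs 1, rem=3, I/O yield, promote→Q0. Q0=[P5,P1] Q1=[P2,P3,P4] Q2=[]
t=13-15: P5@Q0 runs 2, rem=3, I/O yield, promote→Q0. Q0=[P1,P5] Q1=[P2,P3,P4] Q2=[]
t=15-16: P1@Q0 runs 1, rem=2, I/O yield, promote→Q0. Q0=[P5,P1] Q1=[P2,P3,P4] Q2=[]
t=16-18: P5@Q0 runs 2, rem=1, I/O yield, promote→Q0. Q0=[P1,P5] Q1=[P2,P3,P4] Q2=[]
t=18-19: P1@Q0 runs 1, rem=1, I/O yield, promote→Q0. Q0=[P5,P1] Q1=[P2,P3,P4] Q2=[]
t=19-20: P5@Q0 runs 1, rem=0, completes. Q0=[P1] Q1=[P2,P3,P4] Q2=[]
t=20-21: P1@Q0 runs 1, rem=0, completes. Q0=[] Q1=[P2,P3,P4] Q2=[]
t=21-27: P2@Q1 runs 6, rem=2, quantum used, demote→Q2. Q0=[] Q1=[P3,P4] Q2=[P2]
t=27-33: P3@Q1 runs 6, rem=3, quantum used, demote→Q2. Q0=[] Q1=[P4] Q2=[P2,P3]
t=33-39: P4@Q1 runs 6, rem=5, quantum used, demote→Q2. Q0=[] Q1=[] Q2=[P2,P3,P4]
t=39-41: P2@Q2 runs 2, rem=0, completes. Q0=[] Q1=[] Q2=[P3,P4]
t=41-44: P3@Q2 runs 3, rem=0, completes. Q0=[] Q1=[] Q2=[P4]
t=44-49: P4@Q2 runs 5, rem=0, completes. Q0=[] Q1=[] Q2=[]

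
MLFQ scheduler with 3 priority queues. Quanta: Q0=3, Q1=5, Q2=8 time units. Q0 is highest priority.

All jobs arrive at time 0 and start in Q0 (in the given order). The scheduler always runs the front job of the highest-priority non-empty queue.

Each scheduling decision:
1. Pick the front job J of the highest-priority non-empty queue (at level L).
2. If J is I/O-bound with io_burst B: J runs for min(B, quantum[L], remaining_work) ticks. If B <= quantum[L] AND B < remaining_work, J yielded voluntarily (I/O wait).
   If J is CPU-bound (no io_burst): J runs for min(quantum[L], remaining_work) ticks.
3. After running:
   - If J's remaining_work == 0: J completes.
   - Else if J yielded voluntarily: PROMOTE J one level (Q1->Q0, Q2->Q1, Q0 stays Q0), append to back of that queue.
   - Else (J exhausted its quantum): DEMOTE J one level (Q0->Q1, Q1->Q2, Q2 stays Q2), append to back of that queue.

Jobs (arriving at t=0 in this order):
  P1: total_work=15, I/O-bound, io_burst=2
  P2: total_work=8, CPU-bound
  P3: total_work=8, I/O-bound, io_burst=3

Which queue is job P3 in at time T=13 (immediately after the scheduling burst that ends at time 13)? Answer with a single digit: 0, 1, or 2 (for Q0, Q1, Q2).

t=0-2: P1@Q0 runs 2, rem=13, I/O yield, promote→Q0. Q0=[P2,P3,P1] Q1=[] Q2=[]
t=2-5: P2@Q0 runs 3, rem=5, quantum used, demote→Q1. Q0=[P3,P1] Q1=[P2] Q2=[]
t=5-8: P3@Q0 runs 3, rem=5, I/O yield, promote→Q0. Q0=[P1,P3] Q1=[P2] Q2=[]
t=8-10: P1@Q0 runs 2, rem=11, I/O yield, promote→Q0. Q0=[P3,P1] Q1=[P2] Q2=[]
t=10-13: P3@Q0 runs 3, rem=2, I/O yield, promote→Q0. Q0=[P1,P3] Q1=[P2] Q2=[]
t=13-15: P1@Q0 runs 2, rem=9, I/O yield, promote→Q0. Q0=[P3,P1] Q1=[P2] Q2=[]
t=15-17: P3@Q0 runs 2, rem=0, completes. Q0=[P1] Q1=[P2] Q2=[]
t=17-19: P1@Q0 runs 2, rem=7, I/O yield, promote→Q0. Q0=[P1] Q1=[P2] Q2=[]
t=19-21: P1@Q0 runs 2, rem=5, I/O yield, promote→Q0. Q0=[P1] Q1=[P2] Q2=[]
t=21-23: P1@Q0 runs 2, rem=3, I/O yield, promote→Q0. Q0=[P1] Q1=[P2] Q2=[]
t=23-25: P1@Q0 runs 2, rem=1, I/O yield, promote→Q0. Q0=[P1] Q1=[P2] Q2=[]
t=25-26: P1@Q0 runs 1, rem=0, completes. Q0=[] Q1=[P2] Q2=[]
t=26-31: P2@Q1 runs 5, rem=0, completes. Q0=[] Q1=[] Q2=[]

Answer: 0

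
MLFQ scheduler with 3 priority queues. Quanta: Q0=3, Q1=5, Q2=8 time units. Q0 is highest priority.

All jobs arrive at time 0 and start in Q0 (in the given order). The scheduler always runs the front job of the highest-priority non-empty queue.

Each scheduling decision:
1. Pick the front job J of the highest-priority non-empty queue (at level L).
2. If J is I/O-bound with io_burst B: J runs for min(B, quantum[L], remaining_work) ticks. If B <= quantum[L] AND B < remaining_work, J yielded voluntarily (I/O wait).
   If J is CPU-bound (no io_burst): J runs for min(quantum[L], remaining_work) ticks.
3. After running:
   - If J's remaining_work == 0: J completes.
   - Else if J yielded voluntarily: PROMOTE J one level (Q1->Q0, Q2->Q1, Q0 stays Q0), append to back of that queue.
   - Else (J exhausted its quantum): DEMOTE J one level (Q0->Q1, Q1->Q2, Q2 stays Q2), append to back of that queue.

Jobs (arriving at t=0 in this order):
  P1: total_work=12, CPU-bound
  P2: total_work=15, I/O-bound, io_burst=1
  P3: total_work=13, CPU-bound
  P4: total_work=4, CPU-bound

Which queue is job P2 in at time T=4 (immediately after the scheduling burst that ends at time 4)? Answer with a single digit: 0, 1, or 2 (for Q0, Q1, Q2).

Answer: 0

Derivation:
t=0-3: P1@Q0 runs 3, rem=9, quantum used, demote→Q1. Q0=[P2,P3,P4] Q1=[P1] Q2=[]
t=3-4: P2@Q0 runs 1, rem=14, I/O yield, promote→Q0. Q0=[P3,P4,P2] Q1=[P1] Q2=[]
t=4-7: P3@Q0 runs 3, rem=10, quantum used, demote→Q1. Q0=[P4,P2] Q1=[P1,P3] Q2=[]
t=7-10: P4@Q0 runs 3, rem=1, quantum used, demote→Q1. Q0=[P2] Q1=[P1,P3,P4] Q2=[]
t=10-11: P2@Q0 runs 1, rem=13, I/O yield, promote→Q0. Q0=[P2] Q1=[P1,P3,P4] Q2=[]
t=11-12: P2@Q0 runs 1, rem=12, I/O yield, promote→Q0. Q0=[P2] Q1=[P1,P3,P4] Q2=[]
t=12-13: P2@Q0 runs 1, rem=11, I/O yield, promote→Q0. Q0=[P2] Q1=[P1,P3,P4] Q2=[]
t=13-14: P2@Q0 runs 1, rem=10, I/O yield, promote→Q0. Q0=[P2] Q1=[P1,P3,P4] Q2=[]
t=14-15: P2@Q0 runs 1, rem=9, I/O yield, promote→Q0. Q0=[P2] Q1=[P1,P3,P4] Q2=[]
t=15-16: P2@Q0 runs 1, rem=8, I/O yield, promote→Q0. Q0=[P2] Q1=[P1,P3,P4] Q2=[]
t=16-17: P2@Q0 runs 1, rem=7, I/O yield, promote→Q0. Q0=[P2] Q1=[P1,P3,P4] Q2=[]
t=17-18: P2@Q0 runs 1, rem=6, I/O yield, promote→Q0. Q0=[P2] Q1=[P1,P3,P4] Q2=[]
t=18-19: P2@Q0 runs 1, rem=5, I/O yield, promote→Q0. Q0=[P2] Q1=[P1,P3,P4] Q2=[]
t=19-20: P2@Q0 runs 1, rem=4, I/O yield, promote→Q0. Q0=[P2] Q1=[P1,P3,P4] Q2=[]
t=20-21: P2@Q0 runs 1, rem=3, I/O yield, promote→Q0. Q0=[P2] Q1=[P1,P3,P4] Q2=[]
t=21-22: P2@Q0 runs 1, rem=2, I/O yield, promote→Q0. Q0=[P2] Q1=[P1,P3,P4] Q2=[]
t=22-23: P2@Q0 runs 1, rem=1, I/O yield, promote→Q0. Q0=[P2] Q1=[P1,P3,P4] Q2=[]
t=23-24: P2@Q0 runs 1, rem=0, completes. Q0=[] Q1=[P1,P3,P4] Q2=[]
t=24-29: P1@Q1 runs 5, rem=4, quantum used, demote→Q2. Q0=[] Q1=[P3,P4] Q2=[P1]
t=29-34: P3@Q1 runs 5, rem=5, quantum used, demote→Q2. Q0=[] Q1=[P4] Q2=[P1,P3]
t=34-35: P4@Q1 runs 1, rem=0, completes. Q0=[] Q1=[] Q2=[P1,P3]
t=35-39: P1@Q2 runs 4, rem=0, completes. Q0=[] Q1=[] Q2=[P3]
t=39-44: P3@Q2 runs 5, rem=0, completes. Q0=[] Q1=[] Q2=[]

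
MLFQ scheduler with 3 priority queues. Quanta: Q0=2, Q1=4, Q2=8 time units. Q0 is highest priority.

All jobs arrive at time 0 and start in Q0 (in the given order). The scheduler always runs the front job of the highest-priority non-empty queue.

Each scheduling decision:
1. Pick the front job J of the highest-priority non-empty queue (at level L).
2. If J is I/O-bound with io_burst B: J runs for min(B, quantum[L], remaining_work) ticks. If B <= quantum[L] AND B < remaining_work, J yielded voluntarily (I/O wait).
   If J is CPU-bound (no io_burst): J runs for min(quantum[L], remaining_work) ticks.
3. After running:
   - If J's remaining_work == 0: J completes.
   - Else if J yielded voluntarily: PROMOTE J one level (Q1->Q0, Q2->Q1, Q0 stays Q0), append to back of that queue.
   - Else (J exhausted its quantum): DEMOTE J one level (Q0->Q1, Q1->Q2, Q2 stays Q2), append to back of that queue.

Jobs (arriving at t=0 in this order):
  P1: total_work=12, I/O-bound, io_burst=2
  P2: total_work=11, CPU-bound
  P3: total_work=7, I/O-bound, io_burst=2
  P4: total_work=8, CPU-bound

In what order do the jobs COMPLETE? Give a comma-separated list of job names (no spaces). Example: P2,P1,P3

Answer: P3,P1,P2,P4

Derivation:
t=0-2: P1@Q0 runs 2, rem=10, I/O yield, promote→Q0. Q0=[P2,P3,P4,P1] Q1=[] Q2=[]
t=2-4: P2@Q0 runs 2, rem=9, quantum used, demote→Q1. Q0=[P3,P4,P1] Q1=[P2] Q2=[]
t=4-6: P3@Q0 runs 2, rem=5, I/O yield, promote→Q0. Q0=[P4,P1,P3] Q1=[P2] Q2=[]
t=6-8: P4@Q0 runs 2, rem=6, quantum used, demote→Q1. Q0=[P1,P3] Q1=[P2,P4] Q2=[]
t=8-10: P1@Q0 runs 2, rem=8, I/O yield, promote→Q0. Q0=[P3,P1] Q1=[P2,P4] Q2=[]
t=10-12: P3@Q0 runs 2, rem=3, I/O yield, promote→Q0. Q0=[P1,P3] Q1=[P2,P4] Q2=[]
t=12-14: P1@Q0 runs 2, rem=6, I/O yield, promote→Q0. Q0=[P3,P1] Q1=[P2,P4] Q2=[]
t=14-16: P3@Q0 runs 2, rem=1, I/O yield, promote→Q0. Q0=[P1,P3] Q1=[P2,P4] Q2=[]
t=16-18: P1@Q0 runs 2, rem=4, I/O yield, promote→Q0. Q0=[P3,P1] Q1=[P2,P4] Q2=[]
t=18-19: P3@Q0 runs 1, rem=0, completes. Q0=[P1] Q1=[P2,P4] Q2=[]
t=19-21: P1@Q0 runs 2, rem=2, I/O yield, promote→Q0. Q0=[P1] Q1=[P2,P4] Q2=[]
t=21-23: P1@Q0 runs 2, rem=0, completes. Q0=[] Q1=[P2,P4] Q2=[]
t=23-27: P2@Q1 runs 4, rem=5, quantum used, demote→Q2. Q0=[] Q1=[P4] Q2=[P2]
t=27-31: P4@Q1 runs 4, rem=2, quantum used, demote→Q2. Q0=[] Q1=[] Q2=[P2,P4]
t=31-36: P2@Q2 runs 5, rem=0, completes. Q0=[] Q1=[] Q2=[P4]
t=36-38: P4@Q2 runs 2, rem=0, completes. Q0=[] Q1=[] Q2=[]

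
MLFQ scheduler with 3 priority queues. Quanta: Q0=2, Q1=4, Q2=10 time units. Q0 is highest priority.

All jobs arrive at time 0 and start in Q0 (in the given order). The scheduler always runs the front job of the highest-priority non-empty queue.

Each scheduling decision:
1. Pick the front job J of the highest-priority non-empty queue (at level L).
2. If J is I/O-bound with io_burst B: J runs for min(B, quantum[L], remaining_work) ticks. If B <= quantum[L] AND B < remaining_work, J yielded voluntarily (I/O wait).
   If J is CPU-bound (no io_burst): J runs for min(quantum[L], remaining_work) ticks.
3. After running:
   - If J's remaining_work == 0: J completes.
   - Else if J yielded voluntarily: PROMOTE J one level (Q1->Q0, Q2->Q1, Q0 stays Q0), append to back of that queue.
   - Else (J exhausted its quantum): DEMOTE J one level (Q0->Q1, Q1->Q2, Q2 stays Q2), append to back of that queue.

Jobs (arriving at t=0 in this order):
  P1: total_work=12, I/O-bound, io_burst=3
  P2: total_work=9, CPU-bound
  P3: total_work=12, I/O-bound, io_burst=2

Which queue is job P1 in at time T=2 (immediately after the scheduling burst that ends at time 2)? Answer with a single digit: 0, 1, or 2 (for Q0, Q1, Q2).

Answer: 1

Derivation:
t=0-2: P1@Q0 runs 2, rem=10, quantum used, demote→Q1. Q0=[P2,P3] Q1=[P1] Q2=[]
t=2-4: P2@Q0 runs 2, rem=7, quantum used, demote→Q1. Q0=[P3] Q1=[P1,P2] Q2=[]
t=4-6: P3@Q0 runs 2, rem=10, I/O yield, promote→Q0. Q0=[P3] Q1=[P1,P2] Q2=[]
t=6-8: P3@Q0 runs 2, rem=8, I/O yield, promote→Q0. Q0=[P3] Q1=[P1,P2] Q2=[]
t=8-10: P3@Q0 runs 2, rem=6, I/O yield, promote→Q0. Q0=[P3] Q1=[P1,P2] Q2=[]
t=10-12: P3@Q0 runs 2, rem=4, I/O yield, promote→Q0. Q0=[P3] Q1=[P1,P2] Q2=[]
t=12-14: P3@Q0 runs 2, rem=2, I/O yield, promote→Q0. Q0=[P3] Q1=[P1,P2] Q2=[]
t=14-16: P3@Q0 runs 2, rem=0, completes. Q0=[] Q1=[P1,P2] Q2=[]
t=16-19: P1@Q1 runs 3, rem=7, I/O yield, promote→Q0. Q0=[P1] Q1=[P2] Q2=[]
t=19-21: P1@Q0 runs 2, rem=5, quantum used, demote→Q1. Q0=[] Q1=[P2,P1] Q2=[]
t=21-25: P2@Q1 runs 4, rem=3, quantum used, demote→Q2. Q0=[] Q1=[P1] Q2=[P2]
t=25-28: P1@Q1 runs 3, rem=2, I/O yield, promote→Q0. Q0=[P1] Q1=[] Q2=[P2]
t=28-30: P1@Q0 runs 2, rem=0, completes. Q0=[] Q1=[] Q2=[P2]
t=30-33: P2@Q2 runs 3, rem=0, completes. Q0=[] Q1=[] Q2=[]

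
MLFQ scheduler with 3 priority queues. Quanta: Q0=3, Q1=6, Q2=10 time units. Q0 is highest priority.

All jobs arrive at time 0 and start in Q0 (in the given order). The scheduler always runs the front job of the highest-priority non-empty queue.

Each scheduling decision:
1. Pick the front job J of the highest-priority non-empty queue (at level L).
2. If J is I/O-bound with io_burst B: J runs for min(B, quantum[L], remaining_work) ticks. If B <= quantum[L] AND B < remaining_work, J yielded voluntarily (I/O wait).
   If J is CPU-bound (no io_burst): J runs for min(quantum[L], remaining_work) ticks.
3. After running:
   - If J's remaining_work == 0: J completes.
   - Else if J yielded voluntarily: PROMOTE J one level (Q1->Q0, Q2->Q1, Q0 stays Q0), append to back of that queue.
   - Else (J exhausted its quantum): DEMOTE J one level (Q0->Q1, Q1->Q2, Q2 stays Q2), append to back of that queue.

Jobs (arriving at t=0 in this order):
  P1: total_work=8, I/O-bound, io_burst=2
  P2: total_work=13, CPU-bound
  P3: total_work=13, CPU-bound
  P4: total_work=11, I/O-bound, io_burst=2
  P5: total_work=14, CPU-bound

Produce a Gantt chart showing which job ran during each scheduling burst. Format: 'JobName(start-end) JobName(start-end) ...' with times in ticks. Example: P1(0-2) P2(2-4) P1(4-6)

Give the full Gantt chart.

Answer: P1(0-2) P2(2-5) P3(5-8) P4(8-10) P5(10-13) P1(13-15) P4(15-17) P1(17-19) P4(19-21) P1(21-23) P4(23-25) P4(25-27) P4(27-28) P2(28-34) P3(34-40) P5(40-46) P2(46-50) P3(50-54) P5(54-59)

Derivation:
t=0-2: P1@Q0 runs 2, rem=6, I/O yield, promote→Q0. Q0=[P2,P3,P4,P5,P1] Q1=[] Q2=[]
t=2-5: P2@Q0 runs 3, rem=10, quantum used, demote→Q1. Q0=[P3,P4,P5,P1] Q1=[P2] Q2=[]
t=5-8: P3@Q0 runs 3, rem=10, quantum used, demote→Q1. Q0=[P4,P5,P1] Q1=[P2,P3] Q2=[]
t=8-10: P4@Q0 runs 2, rem=9, I/O yield, promote→Q0. Q0=[P5,P1,P4] Q1=[P2,P3] Q2=[]
t=10-13: P5@Q0 runs 3, rem=11, quantum used, demote→Q1. Q0=[P1,P4] Q1=[P2,P3,P5] Q2=[]
t=13-15: P1@Q0 runs 2, rem=4, I/O yield, promote→Q0. Q0=[P4,P1] Q1=[P2,P3,P5] Q2=[]
t=15-17: P4@Q0 runs 2, rem=7, I/O yield, promote→Q0. Q0=[P1,P4] Q1=[P2,P3,P5] Q2=[]
t=17-19: P1@Q0 runs 2, rem=2, I/O yield, promote→Q0. Q0=[P4,P1] Q1=[P2,P3,P5] Q2=[]
t=19-21: P4@Q0 runs 2, rem=5, I/O yield, promote→Q0. Q0=[P1,P4] Q1=[P2,P3,P5] Q2=[]
t=21-23: P1@Q0 runs 2, rem=0, completes. Q0=[P4] Q1=[P2,P3,P5] Q2=[]
t=23-25: P4@Q0 runs 2, rem=3, I/O yield, promote→Q0. Q0=[P4] Q1=[P2,P3,P5] Q2=[]
t=25-27: P4@Q0 runs 2, rem=1, I/O yield, promote→Q0. Q0=[P4] Q1=[P2,P3,P5] Q2=[]
t=27-28: P4@Q0 runs 1, rem=0, completes. Q0=[] Q1=[P2,P3,P5] Q2=[]
t=28-34: P2@Q1 runs 6, rem=4, quantum used, demote→Q2. Q0=[] Q1=[P3,P5] Q2=[P2]
t=34-40: P3@Q1 runs 6, rem=4, quantum used, demote→Q2. Q0=[] Q1=[P5] Q2=[P2,P3]
t=40-46: P5@Q1 runs 6, rem=5, quantum used, demote→Q2. Q0=[] Q1=[] Q2=[P2,P3,P5]
t=46-50: P2@Q2 runs 4, rem=0, completes. Q0=[] Q1=[] Q2=[P3,P5]
t=50-54: P3@Q2 runs 4, rem=0, completes. Q0=[] Q1=[] Q2=[P5]
t=54-59: P5@Q2 runs 5, rem=0, completes. Q0=[] Q1=[] Q2=[]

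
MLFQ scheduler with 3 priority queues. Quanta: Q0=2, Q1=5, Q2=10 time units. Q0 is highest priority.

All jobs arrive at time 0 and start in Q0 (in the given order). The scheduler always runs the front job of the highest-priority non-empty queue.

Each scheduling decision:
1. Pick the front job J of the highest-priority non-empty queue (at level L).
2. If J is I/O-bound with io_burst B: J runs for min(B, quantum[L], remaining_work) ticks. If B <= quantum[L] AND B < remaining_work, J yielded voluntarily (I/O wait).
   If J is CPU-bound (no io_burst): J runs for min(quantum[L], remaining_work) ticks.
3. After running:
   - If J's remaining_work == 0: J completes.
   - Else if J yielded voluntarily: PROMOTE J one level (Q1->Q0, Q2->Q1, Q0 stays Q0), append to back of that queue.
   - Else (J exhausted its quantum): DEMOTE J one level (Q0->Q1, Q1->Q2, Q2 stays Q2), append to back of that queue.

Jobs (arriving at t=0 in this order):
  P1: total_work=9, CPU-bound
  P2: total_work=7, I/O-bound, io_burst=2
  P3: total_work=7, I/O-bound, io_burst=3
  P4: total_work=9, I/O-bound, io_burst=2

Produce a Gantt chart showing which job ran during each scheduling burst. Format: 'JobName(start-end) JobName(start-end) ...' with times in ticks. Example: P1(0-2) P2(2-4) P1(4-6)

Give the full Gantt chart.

Answer: P1(0-2) P2(2-4) P3(4-6) P4(6-8) P2(8-10) P4(10-12) P2(12-14) P4(14-16) P2(16-17) P4(17-19) P4(19-20) P1(20-25) P3(25-28) P3(28-30) P1(30-32)

Derivation:
t=0-2: P1@Q0 runs 2, rem=7, quantum used, demote→Q1. Q0=[P2,P3,P4] Q1=[P1] Q2=[]
t=2-4: P2@Q0 runs 2, rem=5, I/O yield, promote→Q0. Q0=[P3,P4,P2] Q1=[P1] Q2=[]
t=4-6: P3@Q0 runs 2, rem=5, quantum used, demote→Q1. Q0=[P4,P2] Q1=[P1,P3] Q2=[]
t=6-8: P4@Q0 runs 2, rem=7, I/O yield, promote→Q0. Q0=[P2,P4] Q1=[P1,P3] Q2=[]
t=8-10: P2@Q0 runs 2, rem=3, I/O yield, promote→Q0. Q0=[P4,P2] Q1=[P1,P3] Q2=[]
t=10-12: P4@Q0 runs 2, rem=5, I/O yield, promote→Q0. Q0=[P2,P4] Q1=[P1,P3] Q2=[]
t=12-14: P2@Q0 runs 2, rem=1, I/O yield, promote→Q0. Q0=[P4,P2] Q1=[P1,P3] Q2=[]
t=14-16: P4@Q0 runs 2, rem=3, I/O yield, promote→Q0. Q0=[P2,P4] Q1=[P1,P3] Q2=[]
t=16-17: P2@Q0 runs 1, rem=0, completes. Q0=[P4] Q1=[P1,P3] Q2=[]
t=17-19: P4@Q0 runs 2, rem=1, I/O yield, promote→Q0. Q0=[P4] Q1=[P1,P3] Q2=[]
t=19-20: P4@Q0 runs 1, rem=0, completes. Q0=[] Q1=[P1,P3] Q2=[]
t=20-25: P1@Q1 runs 5, rem=2, quantum used, demote→Q2. Q0=[] Q1=[P3] Q2=[P1]
t=25-28: P3@Q1 runs 3, rem=2, I/O yield, promote→Q0. Q0=[P3] Q1=[] Q2=[P1]
t=28-30: P3@Q0 runs 2, rem=0, completes. Q0=[] Q1=[] Q2=[P1]
t=30-32: P1@Q2 runs 2, rem=0, completes. Q0=[] Q1=[] Q2=[]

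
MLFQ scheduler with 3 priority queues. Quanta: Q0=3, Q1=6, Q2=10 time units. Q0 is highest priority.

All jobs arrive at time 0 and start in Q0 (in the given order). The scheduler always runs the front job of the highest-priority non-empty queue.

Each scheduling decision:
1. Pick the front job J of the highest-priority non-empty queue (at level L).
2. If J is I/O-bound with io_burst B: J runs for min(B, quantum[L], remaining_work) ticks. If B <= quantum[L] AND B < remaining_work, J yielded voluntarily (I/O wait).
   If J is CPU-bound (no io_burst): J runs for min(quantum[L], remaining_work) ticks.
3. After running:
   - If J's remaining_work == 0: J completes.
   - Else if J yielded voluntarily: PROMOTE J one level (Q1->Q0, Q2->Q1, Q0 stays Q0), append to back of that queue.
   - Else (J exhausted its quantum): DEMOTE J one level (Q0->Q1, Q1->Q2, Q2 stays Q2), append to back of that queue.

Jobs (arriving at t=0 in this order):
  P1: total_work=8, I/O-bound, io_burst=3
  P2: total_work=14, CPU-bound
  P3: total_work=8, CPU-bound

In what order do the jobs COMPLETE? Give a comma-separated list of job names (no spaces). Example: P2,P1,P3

t=0-3: P1@Q0 runs 3, rem=5, I/O yield, promote→Q0. Q0=[P2,P3,P1] Q1=[] Q2=[]
t=3-6: P2@Q0 runs 3, rem=11, quantum used, demote→Q1. Q0=[P3,P1] Q1=[P2] Q2=[]
t=6-9: P3@Q0 runs 3, rem=5, quantum used, demote→Q1. Q0=[P1] Q1=[P2,P3] Q2=[]
t=9-12: P1@Q0 runs 3, rem=2, I/O yield, promote→Q0. Q0=[P1] Q1=[P2,P3] Q2=[]
t=12-14: P1@Q0 runs 2, rem=0, completes. Q0=[] Q1=[P2,P3] Q2=[]
t=14-20: P2@Q1 runs 6, rem=5, quantum used, demote→Q2. Q0=[] Q1=[P3] Q2=[P2]
t=20-25: P3@Q1 runs 5, rem=0, completes. Q0=[] Q1=[] Q2=[P2]
t=25-30: P2@Q2 runs 5, rem=0, completes. Q0=[] Q1=[] Q2=[]

Answer: P1,P3,P2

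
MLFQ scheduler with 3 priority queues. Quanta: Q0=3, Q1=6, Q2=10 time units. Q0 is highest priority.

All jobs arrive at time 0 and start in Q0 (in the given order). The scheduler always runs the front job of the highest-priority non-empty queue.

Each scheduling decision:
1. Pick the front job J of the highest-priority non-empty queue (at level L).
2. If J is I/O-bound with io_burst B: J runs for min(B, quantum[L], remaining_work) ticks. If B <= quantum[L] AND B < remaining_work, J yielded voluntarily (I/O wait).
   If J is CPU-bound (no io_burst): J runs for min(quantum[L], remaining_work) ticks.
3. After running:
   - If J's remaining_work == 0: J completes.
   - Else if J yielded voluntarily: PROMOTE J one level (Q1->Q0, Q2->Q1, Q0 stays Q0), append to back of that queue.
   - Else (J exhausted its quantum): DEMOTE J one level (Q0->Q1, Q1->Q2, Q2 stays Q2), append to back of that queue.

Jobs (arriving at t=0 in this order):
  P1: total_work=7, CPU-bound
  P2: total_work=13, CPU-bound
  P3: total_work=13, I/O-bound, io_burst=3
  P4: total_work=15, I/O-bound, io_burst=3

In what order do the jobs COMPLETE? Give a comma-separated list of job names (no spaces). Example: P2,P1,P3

Answer: P3,P4,P1,P2

Derivation:
t=0-3: P1@Q0 runs 3, rem=4, quantum used, demote→Q1. Q0=[P2,P3,P4] Q1=[P1] Q2=[]
t=3-6: P2@Q0 runs 3, rem=10, quantum used, demote→Q1. Q0=[P3,P4] Q1=[P1,P2] Q2=[]
t=6-9: P3@Q0 runs 3, rem=10, I/O yield, promote→Q0. Q0=[P4,P3] Q1=[P1,P2] Q2=[]
t=9-12: P4@Q0 runs 3, rem=12, I/O yield, promote→Q0. Q0=[P3,P4] Q1=[P1,P2] Q2=[]
t=12-15: P3@Q0 runs 3, rem=7, I/O yield, promote→Q0. Q0=[P4,P3] Q1=[P1,P2] Q2=[]
t=15-18: P4@Q0 runs 3, rem=9, I/O yield, promote→Q0. Q0=[P3,P4] Q1=[P1,P2] Q2=[]
t=18-21: P3@Q0 runs 3, rem=4, I/O yield, promote→Q0. Q0=[P4,P3] Q1=[P1,P2] Q2=[]
t=21-24: P4@Q0 runs 3, rem=6, I/O yield, promote→Q0. Q0=[P3,P4] Q1=[P1,P2] Q2=[]
t=24-27: P3@Q0 runs 3, rem=1, I/O yield, promote→Q0. Q0=[P4,P3] Q1=[P1,P2] Q2=[]
t=27-30: P4@Q0 runs 3, rem=3, I/O yield, promote→Q0. Q0=[P3,P4] Q1=[P1,P2] Q2=[]
t=30-31: P3@Q0 runs 1, rem=0, completes. Q0=[P4] Q1=[P1,P2] Q2=[]
t=31-34: P4@Q0 runs 3, rem=0, completes. Q0=[] Q1=[P1,P2] Q2=[]
t=34-38: P1@Q1 runs 4, rem=0, completes. Q0=[] Q1=[P2] Q2=[]
t=38-44: P2@Q1 runs 6, rem=4, quantum used, demote→Q2. Q0=[] Q1=[] Q2=[P2]
t=44-48: P2@Q2 runs 4, rem=0, completes. Q0=[] Q1=[] Q2=[]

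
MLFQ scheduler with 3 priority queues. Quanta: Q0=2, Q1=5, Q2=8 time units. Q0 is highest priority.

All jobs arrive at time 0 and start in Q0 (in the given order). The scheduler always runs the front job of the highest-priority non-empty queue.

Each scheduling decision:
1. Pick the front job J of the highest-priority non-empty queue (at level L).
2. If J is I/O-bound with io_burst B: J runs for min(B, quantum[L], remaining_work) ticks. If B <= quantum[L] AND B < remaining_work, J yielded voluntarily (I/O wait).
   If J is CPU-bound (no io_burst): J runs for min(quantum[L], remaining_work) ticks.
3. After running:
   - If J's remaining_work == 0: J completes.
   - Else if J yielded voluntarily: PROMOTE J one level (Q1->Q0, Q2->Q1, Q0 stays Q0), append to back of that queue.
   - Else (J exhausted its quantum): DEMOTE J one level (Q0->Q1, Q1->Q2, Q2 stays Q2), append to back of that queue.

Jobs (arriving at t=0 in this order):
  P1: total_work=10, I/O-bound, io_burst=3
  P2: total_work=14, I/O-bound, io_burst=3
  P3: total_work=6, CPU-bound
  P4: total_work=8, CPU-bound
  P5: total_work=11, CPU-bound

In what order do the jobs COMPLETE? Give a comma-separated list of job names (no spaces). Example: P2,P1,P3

Answer: P3,P1,P2,P4,P5

Derivation:
t=0-2: P1@Q0 runs 2, rem=8, quantum used, demote→Q1. Q0=[P2,P3,P4,P5] Q1=[P1] Q2=[]
t=2-4: P2@Q0 runs 2, rem=12, quantum used, demote→Q1. Q0=[P3,P4,P5] Q1=[P1,P2] Q2=[]
t=4-6: P3@Q0 runs 2, rem=4, quantum used, demote→Q1. Q0=[P4,P5] Q1=[P1,P2,P3] Q2=[]
t=6-8: P4@Q0 runs 2, rem=6, quantum used, demote→Q1. Q0=[P5] Q1=[P1,P2,P3,P4] Q2=[]
t=8-10: P5@Q0 runs 2, rem=9, quantum used, demote→Q1. Q0=[] Q1=[P1,P2,P3,P4,P5] Q2=[]
t=10-13: P1@Q1 runs 3, rem=5, I/O yield, promote→Q0. Q0=[P1] Q1=[P2,P3,P4,P5] Q2=[]
t=13-15: P1@Q0 runs 2, rem=3, quantum used, demote→Q1. Q0=[] Q1=[P2,P3,P4,P5,P1] Q2=[]
t=15-18: P2@Q1 runs 3, rem=9, I/O yield, promote→Q0. Q0=[P2] Q1=[P3,P4,P5,P1] Q2=[]
t=18-20: P2@Q0 runs 2, rem=7, quantum used, demote→Q1. Q0=[] Q1=[P3,P4,P5,P1,P2] Q2=[]
t=20-24: P3@Q1 runs 4, rem=0, completes. Q0=[] Q1=[P4,P5,P1,P2] Q2=[]
t=24-29: P4@Q1 runs 5, rem=1, quantum used, demote→Q2. Q0=[] Q1=[P5,P1,P2] Q2=[P4]
t=29-34: P5@Q1 runs 5, rem=4, quantum used, demote→Q2. Q0=[] Q1=[P1,P2] Q2=[P4,P5]
t=34-37: P1@Q1 runs 3, rem=0, completes. Q0=[] Q1=[P2] Q2=[P4,P5]
t=37-40: P2@Q1 runs 3, rem=4, I/O yield, promote→Q0. Q0=[P2] Q1=[] Q2=[P4,P5]
t=40-42: P2@Q0 runs 2, rem=2, quantum used, demote→Q1. Q0=[] Q1=[P2] Q2=[P4,P5]
t=42-44: P2@Q1 runs 2, rem=0, completes. Q0=[] Q1=[] Q2=[P4,P5]
t=44-45: P4@Q2 runs 1, rem=0, completes. Q0=[] Q1=[] Q2=[P5]
t=45-49: P5@Q2 runs 4, rem=0, completes. Q0=[] Q1=[] Q2=[]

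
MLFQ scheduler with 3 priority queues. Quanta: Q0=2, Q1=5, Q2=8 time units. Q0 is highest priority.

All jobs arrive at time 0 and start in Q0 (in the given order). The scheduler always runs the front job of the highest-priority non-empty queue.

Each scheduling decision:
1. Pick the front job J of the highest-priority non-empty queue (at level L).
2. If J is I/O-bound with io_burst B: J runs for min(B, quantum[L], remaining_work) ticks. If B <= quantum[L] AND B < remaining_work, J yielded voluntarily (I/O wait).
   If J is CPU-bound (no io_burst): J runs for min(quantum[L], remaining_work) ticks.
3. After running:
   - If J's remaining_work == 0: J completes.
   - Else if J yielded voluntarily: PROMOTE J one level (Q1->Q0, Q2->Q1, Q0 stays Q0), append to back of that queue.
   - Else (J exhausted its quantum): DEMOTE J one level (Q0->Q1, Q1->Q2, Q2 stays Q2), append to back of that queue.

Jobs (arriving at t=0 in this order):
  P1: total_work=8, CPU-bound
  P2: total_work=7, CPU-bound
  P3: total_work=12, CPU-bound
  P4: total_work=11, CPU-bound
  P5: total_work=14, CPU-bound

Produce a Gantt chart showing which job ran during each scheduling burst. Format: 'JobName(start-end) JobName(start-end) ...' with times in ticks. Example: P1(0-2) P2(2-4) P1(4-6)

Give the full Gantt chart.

t=0-2: P1@Q0 runs 2, rem=6, quantum used, demote→Q1. Q0=[P2,P3,P4,P5] Q1=[P1] Q2=[]
t=2-4: P2@Q0 runs 2, rem=5, quantum used, demote→Q1. Q0=[P3,P4,P5] Q1=[P1,P2] Q2=[]
t=4-6: P3@Q0 runs 2, rem=10, quantum used, demote→Q1. Q0=[P4,P5] Q1=[P1,P2,P3] Q2=[]
t=6-8: P4@Q0 runs 2, rem=9, quantum used, demote→Q1. Q0=[P5] Q1=[P1,P2,P3,P4] Q2=[]
t=8-10: P5@Q0 runs 2, rem=12, quantum used, demote→Q1. Q0=[] Q1=[P1,P2,P3,P4,P5] Q2=[]
t=10-15: P1@Q1 runs 5, rem=1, quantum used, demote→Q2. Q0=[] Q1=[P2,P3,P4,P5] Q2=[P1]
t=15-20: P2@Q1 runs 5, rem=0, completes. Q0=[] Q1=[P3,P4,P5] Q2=[P1]
t=20-25: P3@Q1 runs 5, rem=5, quantum used, demote→Q2. Q0=[] Q1=[P4,P5] Q2=[P1,P3]
t=25-30: P4@Q1 runs 5, rem=4, quantum used, demote→Q2. Q0=[] Q1=[P5] Q2=[P1,P3,P4]
t=30-35: P5@Q1 runs 5, rem=7, quantum used, demote→Q2. Q0=[] Q1=[] Q2=[P1,P3,P4,P5]
t=35-36: P1@Q2 runs 1, rem=0, completes. Q0=[] Q1=[] Q2=[P3,P4,P5]
t=36-41: P3@Q2 runs 5, rem=0, completes. Q0=[] Q1=[] Q2=[P4,P5]
t=41-45: P4@Q2 runs 4, rem=0, completes. Q0=[] Q1=[] Q2=[P5]
t=45-52: P5@Q2 runs 7, rem=0, completes. Q0=[] Q1=[] Q2=[]

Answer: P1(0-2) P2(2-4) P3(4-6) P4(6-8) P5(8-10) P1(10-15) P2(15-20) P3(20-25) P4(25-30) P5(30-35) P1(35-36) P3(36-41) P4(41-45) P5(45-52)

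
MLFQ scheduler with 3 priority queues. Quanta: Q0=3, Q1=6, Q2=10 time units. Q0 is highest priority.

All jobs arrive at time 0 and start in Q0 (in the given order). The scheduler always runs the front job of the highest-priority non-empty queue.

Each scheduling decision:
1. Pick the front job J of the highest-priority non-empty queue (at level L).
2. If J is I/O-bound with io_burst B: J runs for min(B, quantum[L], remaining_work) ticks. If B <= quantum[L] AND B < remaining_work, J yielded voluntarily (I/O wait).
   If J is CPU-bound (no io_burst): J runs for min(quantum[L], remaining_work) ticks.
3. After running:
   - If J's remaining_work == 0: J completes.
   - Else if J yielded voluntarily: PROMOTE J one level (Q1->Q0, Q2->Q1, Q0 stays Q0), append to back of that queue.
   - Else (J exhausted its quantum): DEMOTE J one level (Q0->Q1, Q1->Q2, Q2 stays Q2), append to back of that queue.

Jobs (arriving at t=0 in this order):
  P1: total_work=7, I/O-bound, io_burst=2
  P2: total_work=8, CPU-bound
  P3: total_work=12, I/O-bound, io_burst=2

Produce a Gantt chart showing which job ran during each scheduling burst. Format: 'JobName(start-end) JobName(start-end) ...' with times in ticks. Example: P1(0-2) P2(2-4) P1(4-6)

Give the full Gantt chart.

t=0-2: P1@Q0 runs 2, rem=5, I/O yield, promote→Q0. Q0=[P2,P3,P1] Q1=[] Q2=[]
t=2-5: P2@Q0 runs 3, rem=5, quantum used, demote→Q1. Q0=[P3,P1] Q1=[P2] Q2=[]
t=5-7: P3@Q0 runs 2, rem=10, I/O yield, promote→Q0. Q0=[P1,P3] Q1=[P2] Q2=[]
t=7-9: P1@Q0 runs 2, rem=3, I/O yield, promote→Q0. Q0=[P3,P1] Q1=[P2] Q2=[]
t=9-11: P3@Q0 runs 2, rem=8, I/O yield, promote→Q0. Q0=[P1,P3] Q1=[P2] Q2=[]
t=11-13: P1@Q0 runs 2, rem=1, I/O yield, promote→Q0. Q0=[P3,P1] Q1=[P2] Q2=[]
t=13-15: P3@Q0 runs 2, rem=6, I/O yield, promote→Q0. Q0=[P1,P3] Q1=[P2] Q2=[]
t=15-16: P1@Q0 runs 1, rem=0, completes. Q0=[P3] Q1=[P2] Q2=[]
t=16-18: P3@Q0 runs 2, rem=4, I/O yield, promote→Q0. Q0=[P3] Q1=[P2] Q2=[]
t=18-20: P3@Q0 runs 2, rem=2, I/O yield, promote→Q0. Q0=[P3] Q1=[P2] Q2=[]
t=20-22: P3@Q0 runs 2, rem=0, completes. Q0=[] Q1=[P2] Q2=[]
t=22-27: P2@Q1 runs 5, rem=0, completes. Q0=[] Q1=[] Q2=[]

Answer: P1(0-2) P2(2-5) P3(5-7) P1(7-9) P3(9-11) P1(11-13) P3(13-15) P1(15-16) P3(16-18) P3(18-20) P3(20-22) P2(22-27)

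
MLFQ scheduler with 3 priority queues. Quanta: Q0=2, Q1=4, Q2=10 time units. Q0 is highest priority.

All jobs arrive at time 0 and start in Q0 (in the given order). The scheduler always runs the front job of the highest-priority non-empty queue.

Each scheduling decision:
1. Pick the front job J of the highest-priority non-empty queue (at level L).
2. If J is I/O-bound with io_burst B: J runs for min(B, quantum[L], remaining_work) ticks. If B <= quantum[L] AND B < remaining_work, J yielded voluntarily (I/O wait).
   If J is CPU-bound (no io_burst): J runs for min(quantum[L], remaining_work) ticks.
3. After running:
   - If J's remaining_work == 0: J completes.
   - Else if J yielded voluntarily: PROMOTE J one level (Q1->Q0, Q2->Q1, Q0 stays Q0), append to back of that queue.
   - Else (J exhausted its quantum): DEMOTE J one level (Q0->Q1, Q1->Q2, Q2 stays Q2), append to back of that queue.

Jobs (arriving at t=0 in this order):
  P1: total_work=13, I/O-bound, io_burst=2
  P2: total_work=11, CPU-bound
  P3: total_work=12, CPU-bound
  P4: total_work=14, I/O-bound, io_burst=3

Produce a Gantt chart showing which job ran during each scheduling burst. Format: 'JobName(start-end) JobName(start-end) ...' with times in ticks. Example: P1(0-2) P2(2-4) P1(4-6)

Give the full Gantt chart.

t=0-2: P1@Q0 runs 2, rem=11, I/O yield, promote→Q0. Q0=[P2,P3,P4,P1] Q1=[] Q2=[]
t=2-4: P2@Q0 runs 2, rem=9, quantum used, demote→Q1. Q0=[P3,P4,P1] Q1=[P2] Q2=[]
t=4-6: P3@Q0 runs 2, rem=10, quantum used, demote→Q1. Q0=[P4,P1] Q1=[P2,P3] Q2=[]
t=6-8: P4@Q0 runs 2, rem=12, quantum used, demote→Q1. Q0=[P1] Q1=[P2,P3,P4] Q2=[]
t=8-10: P1@Q0 runs 2, rem=9, I/O yield, promote→Q0. Q0=[P1] Q1=[P2,P3,P4] Q2=[]
t=10-12: P1@Q0 runs 2, rem=7, I/O yield, promote→Q0. Q0=[P1] Q1=[P2,P3,P4] Q2=[]
t=12-14: P1@Q0 runs 2, rem=5, I/O yield, promote→Q0. Q0=[P1] Q1=[P2,P3,P4] Q2=[]
t=14-16: P1@Q0 runs 2, rem=3, I/O yield, promote→Q0. Q0=[P1] Q1=[P2,P3,P4] Q2=[]
t=16-18: P1@Q0 runs 2, rem=1, I/O yield, promote→Q0. Q0=[P1] Q1=[P2,P3,P4] Q2=[]
t=18-19: P1@Q0 runs 1, rem=0, completes. Q0=[] Q1=[P2,P3,P4] Q2=[]
t=19-23: P2@Q1 runs 4, rem=5, quantum used, demote→Q2. Q0=[] Q1=[P3,P4] Q2=[P2]
t=23-27: P3@Q1 runs 4, rem=6, quantum used, demote→Q2. Q0=[] Q1=[P4] Q2=[P2,P3]
t=27-30: P4@Q1 runs 3, rem=9, I/O yield, promote→Q0. Q0=[P4] Q1=[] Q2=[P2,P3]
t=30-32: P4@Q0 runs 2, rem=7, quantum used, demote→Q1. Q0=[] Q1=[P4] Q2=[P2,P3]
t=32-35: P4@Q1 runs 3, rem=4, I/O yield, promote→Q0. Q0=[P4] Q1=[] Q2=[P2,P3]
t=35-37: P4@Q0 runs 2, rem=2, quantum used, demote→Q1. Q0=[] Q1=[P4] Q2=[P2,P3]
t=37-39: P4@Q1 runs 2, rem=0, completes. Q0=[] Q1=[] Q2=[P2,P3]
t=39-44: P2@Q2 runs 5, rem=0, completes. Q0=[] Q1=[] Q2=[P3]
t=44-50: P3@Q2 runs 6, rem=0, completes. Q0=[] Q1=[] Q2=[]

Answer: P1(0-2) P2(2-4) P3(4-6) P4(6-8) P1(8-10) P1(10-12) P1(12-14) P1(14-16) P1(16-18) P1(18-19) P2(19-23) P3(23-27) P4(27-30) P4(30-32) P4(32-35) P4(35-37) P4(37-39) P2(39-44) P3(44-50)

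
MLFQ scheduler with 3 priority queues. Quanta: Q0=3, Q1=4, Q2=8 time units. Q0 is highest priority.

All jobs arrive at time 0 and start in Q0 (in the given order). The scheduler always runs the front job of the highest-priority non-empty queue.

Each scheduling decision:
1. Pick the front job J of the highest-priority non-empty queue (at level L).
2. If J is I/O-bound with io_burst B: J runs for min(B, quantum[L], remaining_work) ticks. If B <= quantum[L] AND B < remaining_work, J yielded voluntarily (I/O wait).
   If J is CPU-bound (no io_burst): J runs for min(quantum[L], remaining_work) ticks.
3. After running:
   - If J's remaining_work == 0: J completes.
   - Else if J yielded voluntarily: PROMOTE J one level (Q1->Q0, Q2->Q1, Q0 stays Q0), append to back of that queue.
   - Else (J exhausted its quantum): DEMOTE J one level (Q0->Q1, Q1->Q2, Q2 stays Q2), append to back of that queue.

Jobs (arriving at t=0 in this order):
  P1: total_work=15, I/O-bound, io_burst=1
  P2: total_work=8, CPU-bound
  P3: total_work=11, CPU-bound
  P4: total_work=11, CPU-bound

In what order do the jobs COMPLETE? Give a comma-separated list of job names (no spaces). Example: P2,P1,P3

t=0-1: P1@Q0 runs 1, rem=14, I/O yield, promote→Q0. Q0=[P2,P3,P4,P1] Q1=[] Q2=[]
t=1-4: P2@Q0 runs 3, rem=5, quantum used, demote→Q1. Q0=[P3,P4,P1] Q1=[P2] Q2=[]
t=4-7: P3@Q0 runs 3, rem=8, quantum used, demote→Q1. Q0=[P4,P1] Q1=[P2,P3] Q2=[]
t=7-10: P4@Q0 runs 3, rem=8, quantum used, demote→Q1. Q0=[P1] Q1=[P2,P3,P4] Q2=[]
t=10-11: P1@Q0 runs 1, rem=13, I/O yield, promote→Q0. Q0=[P1] Q1=[P2,P3,P4] Q2=[]
t=11-12: P1@Q0 runs 1, rem=12, I/O yield, promote→Q0. Q0=[P1] Q1=[P2,P3,P4] Q2=[]
t=12-13: P1@Q0 runs 1, rem=11, I/O yield, promote→Q0. Q0=[P1] Q1=[P2,P3,P4] Q2=[]
t=13-14: P1@Q0 runs 1, rem=10, I/O yield, promote→Q0. Q0=[P1] Q1=[P2,P3,P4] Q2=[]
t=14-15: P1@Q0 runs 1, rem=9, I/O yield, promote→Q0. Q0=[P1] Q1=[P2,P3,P4] Q2=[]
t=15-16: P1@Q0 runs 1, rem=8, I/O yield, promote→Q0. Q0=[P1] Q1=[P2,P3,P4] Q2=[]
t=16-17: P1@Q0 runs 1, rem=7, I/O yield, promote→Q0. Q0=[P1] Q1=[P2,P3,P4] Q2=[]
t=17-18: P1@Q0 runs 1, rem=6, I/O yield, promote→Q0. Q0=[P1] Q1=[P2,P3,P4] Q2=[]
t=18-19: P1@Q0 runs 1, rem=5, I/O yield, promote→Q0. Q0=[P1] Q1=[P2,P3,P4] Q2=[]
t=19-20: P1@Q0 runs 1, rem=4, I/O yield, promote→Q0. Q0=[P1] Q1=[P2,P3,P4] Q2=[]
t=20-21: P1@Q0 runs 1, rem=3, I/O yield, promote→Q0. Q0=[P1] Q1=[P2,P3,P4] Q2=[]
t=21-22: P1@Q0 runs 1, rem=2, I/O yield, promote→Q0. Q0=[P1] Q1=[P2,P3,P4] Q2=[]
t=22-23: P1@Q0 runs 1, rem=1, I/O yield, promote→Q0. Q0=[P1] Q1=[P2,P3,P4] Q2=[]
t=23-24: P1@Q0 runs 1, rem=0, completes. Q0=[] Q1=[P2,P3,P4] Q2=[]
t=24-28: P2@Q1 runs 4, rem=1, quantum used, demote→Q2. Q0=[] Q1=[P3,P4] Q2=[P2]
t=28-32: P3@Q1 runs 4, rem=4, quantum used, demote→Q2. Q0=[] Q1=[P4] Q2=[P2,P3]
t=32-36: P4@Q1 runs 4, rem=4, quantum used, demote→Q2. Q0=[] Q1=[] Q2=[P2,P3,P4]
t=36-37: P2@Q2 runs 1, rem=0, completes. Q0=[] Q1=[] Q2=[P3,P4]
t=37-41: P3@Q2 runs 4, rem=0, completes. Q0=[] Q1=[] Q2=[P4]
t=41-45: P4@Q2 runs 4, rem=0, completes. Q0=[] Q1=[] Q2=[]

Answer: P1,P2,P3,P4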